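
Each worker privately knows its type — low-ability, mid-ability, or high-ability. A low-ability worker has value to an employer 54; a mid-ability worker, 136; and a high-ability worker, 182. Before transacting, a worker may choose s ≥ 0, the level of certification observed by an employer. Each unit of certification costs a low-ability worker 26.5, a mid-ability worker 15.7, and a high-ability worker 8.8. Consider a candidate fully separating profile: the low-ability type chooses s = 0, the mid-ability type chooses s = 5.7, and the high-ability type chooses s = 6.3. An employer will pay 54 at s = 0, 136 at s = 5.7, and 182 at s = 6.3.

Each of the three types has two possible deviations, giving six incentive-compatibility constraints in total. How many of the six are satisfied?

4

High-ability (own payoff 182 − 8.8×6.3 = 126.56): to s=0 gives 54 → no gain ✓; to s=5.7 gives 136 − 8.8×5.7 = 85.84 → no gain ✓.
Low-ability (own payoff 54): to s=5.7 gives 136 − 26.5×5.7 = -15.05 → no gain ✓; to s=6.3 gives 182 − 26.5×6.3 = 15.05 → no gain ✓.
Mid-ability (own payoff 136 − 15.7×5.7 = 46.51): to s=0 gives 54 → profitable ✗; to s=6.3 gives 182 − 15.7×6.3 = 83.09 → profitable ✗.
4 of the 6 constraints hold; not an equilibrium.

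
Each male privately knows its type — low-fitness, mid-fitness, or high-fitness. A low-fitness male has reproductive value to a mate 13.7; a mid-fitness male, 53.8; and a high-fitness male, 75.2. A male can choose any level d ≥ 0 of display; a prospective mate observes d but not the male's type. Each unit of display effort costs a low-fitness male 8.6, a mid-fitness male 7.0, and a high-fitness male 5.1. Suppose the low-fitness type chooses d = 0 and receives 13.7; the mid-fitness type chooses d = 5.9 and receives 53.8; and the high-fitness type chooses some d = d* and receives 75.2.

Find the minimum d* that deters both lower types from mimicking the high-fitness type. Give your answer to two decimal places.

Mid-fitness type (on-path payoff 53.8 − 7.0×5.9 = 12.5) won't mimic when 12.5 ≥ 75.2 − 7.0·d*, i.e. d* ≥ 8.96.
Low-fitness type (on-path payoff 13.7) won't mimic when 13.7 ≥ 75.2 − 8.6·d*, i.e. d* ≥ 7.15.
Both must hold, so d* = max(7.15, 8.96) = 8.96. The mid-fitness type's constraint binds.

8.96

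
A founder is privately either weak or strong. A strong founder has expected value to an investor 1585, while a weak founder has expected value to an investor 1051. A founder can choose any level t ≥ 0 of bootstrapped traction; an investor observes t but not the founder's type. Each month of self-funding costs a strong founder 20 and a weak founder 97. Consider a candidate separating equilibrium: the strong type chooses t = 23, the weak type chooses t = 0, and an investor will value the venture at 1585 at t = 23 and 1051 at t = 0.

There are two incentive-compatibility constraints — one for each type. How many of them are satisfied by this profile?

Weak type: stay at 0 → 1051; mimic → 1585 − 97 × 23 = -646. IC holds (1051 ≥ -646).
Strong type: signal → 1585 − 20 × 23 = 1125; deviate to 0 → 1051. IC holds (1125 ≥ 1051).
2 of 2 constraints hold, so this is a separating equilibrium.

2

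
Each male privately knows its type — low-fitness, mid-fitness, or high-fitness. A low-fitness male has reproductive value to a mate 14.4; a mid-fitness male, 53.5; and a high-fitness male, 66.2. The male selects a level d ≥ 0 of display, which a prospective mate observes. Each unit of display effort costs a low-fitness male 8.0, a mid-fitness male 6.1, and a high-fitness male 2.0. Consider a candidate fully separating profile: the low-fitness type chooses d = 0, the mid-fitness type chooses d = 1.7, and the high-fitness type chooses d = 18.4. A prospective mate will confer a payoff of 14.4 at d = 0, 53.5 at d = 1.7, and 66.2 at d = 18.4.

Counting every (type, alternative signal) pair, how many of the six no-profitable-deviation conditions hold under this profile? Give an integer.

4

Low-fitness (own payoff 14.4): to d=1.7 gives 53.5 − 8.0×1.7 = 39.9 → profitable ✗; to d=18.4 gives 66.2 − 8.0×18.4 = -81 → no gain ✓.
Mid-fitness (own payoff 53.5 − 6.1×1.7 = 43.13): to d=0 gives 14.4 → no gain ✓; to d=18.4 gives 66.2 − 6.1×18.4 = -46.04 → no gain ✓.
High-fitness (own payoff 66.2 − 2.0×18.4 = 29.4): to d=0 gives 14.4 → no gain ✓; to d=1.7 gives 53.5 − 2.0×1.7 = 50.1 → profitable ✗.
4 of the 6 constraints hold; not an equilibrium.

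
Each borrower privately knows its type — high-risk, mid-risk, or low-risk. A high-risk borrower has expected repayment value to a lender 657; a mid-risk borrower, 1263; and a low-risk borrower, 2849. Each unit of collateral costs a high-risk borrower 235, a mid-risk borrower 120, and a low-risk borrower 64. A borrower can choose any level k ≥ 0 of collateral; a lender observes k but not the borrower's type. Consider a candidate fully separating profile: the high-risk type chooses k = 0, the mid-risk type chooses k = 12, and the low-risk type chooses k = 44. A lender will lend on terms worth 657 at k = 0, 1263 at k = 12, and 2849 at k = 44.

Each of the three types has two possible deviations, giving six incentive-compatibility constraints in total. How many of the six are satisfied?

Low-risk (own payoff 2849 − 64×44 = 33): to k=0 gives 657 → profitable ✗; to k=12 gives 1263 − 64×12 = 495 → profitable ✗.
High-risk (own payoff 657): to k=12 gives 1263 − 235×12 = -1557 → no gain ✓; to k=44 gives 2849 − 235×44 = -7491 → no gain ✓.
Mid-risk (own payoff 1263 − 120×12 = -177): to k=0 gives 657 → profitable ✗; to k=44 gives 2849 − 120×44 = -2431 → no gain ✓.
3 of the 6 constraints hold; not an equilibrium.

3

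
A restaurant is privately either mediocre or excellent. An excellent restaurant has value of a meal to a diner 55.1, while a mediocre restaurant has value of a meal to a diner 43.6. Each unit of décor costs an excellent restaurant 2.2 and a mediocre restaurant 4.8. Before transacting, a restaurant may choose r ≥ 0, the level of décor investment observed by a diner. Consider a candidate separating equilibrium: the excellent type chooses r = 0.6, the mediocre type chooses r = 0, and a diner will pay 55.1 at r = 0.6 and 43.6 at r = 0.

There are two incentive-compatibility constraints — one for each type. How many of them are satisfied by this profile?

Excellent type: signal → 55.1 − 2.2 × 0.6 = 53.78; deviate to 0 → 43.6. IC holds (53.78 ≥ 43.6).
Mediocre type: stay at 0 → 43.6; mimic → 55.1 − 4.8 × 0.6 = 52.22. IC fails (43.6 < 52.22).
1 of 2 constraints hold, so this profile is not an equilibrium.

1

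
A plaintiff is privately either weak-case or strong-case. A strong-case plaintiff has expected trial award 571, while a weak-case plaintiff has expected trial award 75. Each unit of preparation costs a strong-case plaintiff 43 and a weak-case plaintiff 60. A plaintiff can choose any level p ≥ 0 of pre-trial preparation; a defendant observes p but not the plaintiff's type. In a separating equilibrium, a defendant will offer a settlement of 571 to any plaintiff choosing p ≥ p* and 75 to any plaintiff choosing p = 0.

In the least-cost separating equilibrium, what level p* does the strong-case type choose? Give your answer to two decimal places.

8.27

A weak-case plaintiff choosing p = 0 receives 75.
Imitating at p* instead would pay 571 at cost 60·p*, netting 571 − 60·p*.
Indifference: 75 = 571 − 60·p*, so p* = (571 − 75) / 60 ≈ 8.27.
This is the weak-case type's binding incentive-compatibility constraint; any p ≥ 8.27 sustains separation on that side.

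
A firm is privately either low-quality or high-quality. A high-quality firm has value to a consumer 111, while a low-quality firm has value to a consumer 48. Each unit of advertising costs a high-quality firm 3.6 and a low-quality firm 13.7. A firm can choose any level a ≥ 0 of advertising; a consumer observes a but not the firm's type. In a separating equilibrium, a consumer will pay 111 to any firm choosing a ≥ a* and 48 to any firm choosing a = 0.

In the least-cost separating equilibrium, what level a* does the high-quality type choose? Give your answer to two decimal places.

A low-quality firm choosing a = 0 receives 48.
Imitating at a* instead would pay 111 at cost 13.7·a*, netting 111 − 13.7·a*.
Indifference: 48 = 111 − 13.7·a*, so a* = (111 − 48) / 13.7 ≈ 4.60.
At a* the low-quality type's incentive constraint just binds; the high-quality type strictly prefers a* since its per-unit cost is lower.

4.60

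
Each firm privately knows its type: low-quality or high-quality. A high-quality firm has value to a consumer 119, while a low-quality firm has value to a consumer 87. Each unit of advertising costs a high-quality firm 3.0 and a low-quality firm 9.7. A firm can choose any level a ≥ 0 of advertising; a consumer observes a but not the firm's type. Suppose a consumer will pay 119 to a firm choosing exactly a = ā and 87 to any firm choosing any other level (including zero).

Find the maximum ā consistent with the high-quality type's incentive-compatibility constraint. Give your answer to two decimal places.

Choosing ā yields the high-quality type 119 − 3.0·ā; choosing zero yields 87.
The high-quality type is indifferent at 119 − 3.0·ā = 87, i.e. ā = (119 − 87) / 3.0 ≈ 10.67.
For any ā above 10.67 the high-quality type would rather pool at zero, so separation collapses.

10.67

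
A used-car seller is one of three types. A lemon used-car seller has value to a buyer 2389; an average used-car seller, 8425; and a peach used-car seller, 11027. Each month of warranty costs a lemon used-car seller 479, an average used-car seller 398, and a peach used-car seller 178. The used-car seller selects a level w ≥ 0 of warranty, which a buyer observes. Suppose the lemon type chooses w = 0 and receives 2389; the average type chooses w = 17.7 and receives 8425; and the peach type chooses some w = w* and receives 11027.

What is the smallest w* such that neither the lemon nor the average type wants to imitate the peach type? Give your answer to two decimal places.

Lemon type (on-path payoff 2389) won't mimic when 2389 ≥ 11027 − 479·w*, i.e. w* ≥ 18.03.
Average type (on-path payoff 8425 − 398×17.7 = 1380.4) won't mimic when 1380.4 ≥ 11027 − 398·w*, i.e. w* ≥ 24.24.
Both must hold, so w* = max(18.03, 24.24) = 24.24. The average type's constraint binds.

24.24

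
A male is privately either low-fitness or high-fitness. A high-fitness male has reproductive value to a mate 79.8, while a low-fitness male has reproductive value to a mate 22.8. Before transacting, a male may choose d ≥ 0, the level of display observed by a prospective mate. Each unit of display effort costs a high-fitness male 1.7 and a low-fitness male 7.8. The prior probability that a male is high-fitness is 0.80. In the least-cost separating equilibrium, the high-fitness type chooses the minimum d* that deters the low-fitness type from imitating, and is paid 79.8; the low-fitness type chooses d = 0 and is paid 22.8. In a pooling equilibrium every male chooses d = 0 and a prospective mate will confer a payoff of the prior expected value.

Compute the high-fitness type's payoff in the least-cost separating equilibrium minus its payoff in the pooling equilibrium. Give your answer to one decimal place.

-1.0

Least-cost separating signal: d* solves 22.8 = 79.8 − 7.8·d*, so d* = (79.8 − 22.8)/7.8 ≈ 7.3077.
High-fitness type's separating payoff: 79.8 − 1.7 × d* = 79.8 − 1.7 × (79.8 − 22.8)/7.8 = 79.8 − 96.9/7.8 ≈ 67.377.
Pooling payoff: 0.80 × 79.8 + 0.20 × 22.8 = 68.4.
Difference: 67.377 − 68.4 = -1.023, i.e. -1.0 to one decimal place.
The high-fitness type would prefer the pooling outcome.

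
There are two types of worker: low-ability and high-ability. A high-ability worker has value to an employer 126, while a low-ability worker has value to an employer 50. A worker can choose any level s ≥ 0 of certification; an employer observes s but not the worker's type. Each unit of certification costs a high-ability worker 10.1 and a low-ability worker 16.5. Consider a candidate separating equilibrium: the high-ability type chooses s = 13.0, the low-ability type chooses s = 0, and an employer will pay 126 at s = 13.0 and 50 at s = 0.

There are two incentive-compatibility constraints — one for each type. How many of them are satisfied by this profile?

1

Low-ability type: stay at 0 → 50; mimic → 126 − 16.5 × 13.0 = -88.5. IC holds (50 ≥ -88.5).
High-ability type: signal → 126 − 10.1 × 13.0 = -5.3; deviate to 0 → 50. IC fails (-5.3 < 50).
1 of 2 constraints hold, so this profile is not an equilibrium.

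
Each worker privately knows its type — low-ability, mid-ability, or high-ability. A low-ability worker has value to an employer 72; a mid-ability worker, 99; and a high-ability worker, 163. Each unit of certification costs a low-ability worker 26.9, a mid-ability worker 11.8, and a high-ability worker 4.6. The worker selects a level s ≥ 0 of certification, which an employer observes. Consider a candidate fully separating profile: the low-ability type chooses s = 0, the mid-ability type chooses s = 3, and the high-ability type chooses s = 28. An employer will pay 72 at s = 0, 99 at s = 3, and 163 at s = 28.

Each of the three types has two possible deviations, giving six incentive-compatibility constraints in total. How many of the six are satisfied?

3

Low-ability (own payoff 72): to s=3 gives 99 − 26.9×3 = 18.3 → no gain ✓; to s=28 gives 163 − 26.9×28 = -590.2 → no gain ✓.
High-ability (own payoff 163 − 4.6×28 = 34.2): to s=0 gives 72 → profitable ✗; to s=3 gives 99 − 4.6×3 = 85.2 → profitable ✗.
Mid-ability (own payoff 99 − 11.8×3 = 63.6): to s=0 gives 72 → profitable ✗; to s=28 gives 163 − 11.8×28 = -167.4 → no gain ✓.
3 of the 6 constraints hold; not an equilibrium.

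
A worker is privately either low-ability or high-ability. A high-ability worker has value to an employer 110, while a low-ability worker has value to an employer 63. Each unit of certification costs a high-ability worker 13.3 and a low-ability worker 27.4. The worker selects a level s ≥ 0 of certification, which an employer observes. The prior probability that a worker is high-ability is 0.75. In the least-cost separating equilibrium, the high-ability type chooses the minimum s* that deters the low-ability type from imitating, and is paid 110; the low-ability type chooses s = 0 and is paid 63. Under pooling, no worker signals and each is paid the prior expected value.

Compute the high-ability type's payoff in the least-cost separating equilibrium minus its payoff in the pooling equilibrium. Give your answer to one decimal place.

-11.1

Least-cost separating signal: s* solves 63 = 110 − 27.4·s*, so s* = (110 − 63)/27.4 ≈ 1.7153.
High-ability type's separating payoff: 110 − 13.3 × s* = 110 − 13.3 × (110 − 63)/27.4 = 110 − 625.1/27.4 ≈ 87.186.
Pooling payoff: 0.75 × 110 + 0.25 × 63 = 98.25.
Difference: 87.186 − 98.25 = -11.064, i.e. -11.1 to one decimal place.
The high-ability type would prefer the pooling outcome.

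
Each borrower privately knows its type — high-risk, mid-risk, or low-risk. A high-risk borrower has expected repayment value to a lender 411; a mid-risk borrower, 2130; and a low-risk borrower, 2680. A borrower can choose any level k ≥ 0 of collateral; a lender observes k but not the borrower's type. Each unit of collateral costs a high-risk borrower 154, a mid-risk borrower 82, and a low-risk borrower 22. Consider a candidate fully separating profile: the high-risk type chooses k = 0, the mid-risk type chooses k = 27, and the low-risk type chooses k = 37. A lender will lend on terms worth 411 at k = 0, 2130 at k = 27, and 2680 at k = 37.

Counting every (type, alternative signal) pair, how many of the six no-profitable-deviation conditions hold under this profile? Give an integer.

5

Mid-risk (own payoff 2130 − 82×27 = -84): to k=0 gives 411 → profitable ✗; to k=37 gives 2680 − 82×37 = -354 → no gain ✓.
High-risk (own payoff 411): to k=27 gives 2130 − 154×27 = -2028 → no gain ✓; to k=37 gives 2680 − 154×37 = -3018 → no gain ✓.
Low-risk (own payoff 2680 − 22×37 = 1866): to k=0 gives 411 → no gain ✓; to k=27 gives 2130 − 22×27 = 1536 → no gain ✓.
5 of the 6 constraints hold; not an equilibrium.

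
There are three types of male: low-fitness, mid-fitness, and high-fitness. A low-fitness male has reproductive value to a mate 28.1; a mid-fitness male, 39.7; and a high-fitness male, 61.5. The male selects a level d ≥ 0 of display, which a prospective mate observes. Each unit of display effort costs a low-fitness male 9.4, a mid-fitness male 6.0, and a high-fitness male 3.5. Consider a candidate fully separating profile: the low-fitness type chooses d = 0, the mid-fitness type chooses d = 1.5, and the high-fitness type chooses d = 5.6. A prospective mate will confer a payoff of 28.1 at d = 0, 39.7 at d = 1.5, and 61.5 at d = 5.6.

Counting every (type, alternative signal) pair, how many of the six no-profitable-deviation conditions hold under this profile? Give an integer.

6

High-fitness (own payoff 61.5 − 3.5×5.6 = 41.9): to d=0 gives 28.1 → no gain ✓; to d=1.5 gives 39.7 − 3.5×1.5 = 34.45 → no gain ✓.
Low-fitness (own payoff 28.1): to d=1.5 gives 39.7 − 9.4×1.5 = 25.6 → no gain ✓; to d=5.6 gives 61.5 − 9.4×5.6 = 8.86 → no gain ✓.
Mid-fitness (own payoff 39.7 − 6.0×1.5 = 30.7): to d=0 gives 28.1 → no gain ✓; to d=5.6 gives 61.5 − 6.0×5.6 = 27.9 → no gain ✓.
6 of the 6 constraints hold; this profile is a separating equilibrium.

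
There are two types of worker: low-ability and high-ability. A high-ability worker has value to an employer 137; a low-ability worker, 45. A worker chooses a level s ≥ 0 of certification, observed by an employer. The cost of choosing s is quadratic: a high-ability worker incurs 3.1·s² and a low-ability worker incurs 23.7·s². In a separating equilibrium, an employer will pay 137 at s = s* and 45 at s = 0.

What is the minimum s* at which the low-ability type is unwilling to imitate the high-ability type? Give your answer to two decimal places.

The low-ability type at s = 0 receives 45; imitating at s* yields 137 − 23.7·s*².
Indifference: 45 = 137 − 23.7·s*², so s*² = (137 − 45) / 23.7 ≈ 3.8819.
s* = √3.8819 ≈ 1.97.

1.97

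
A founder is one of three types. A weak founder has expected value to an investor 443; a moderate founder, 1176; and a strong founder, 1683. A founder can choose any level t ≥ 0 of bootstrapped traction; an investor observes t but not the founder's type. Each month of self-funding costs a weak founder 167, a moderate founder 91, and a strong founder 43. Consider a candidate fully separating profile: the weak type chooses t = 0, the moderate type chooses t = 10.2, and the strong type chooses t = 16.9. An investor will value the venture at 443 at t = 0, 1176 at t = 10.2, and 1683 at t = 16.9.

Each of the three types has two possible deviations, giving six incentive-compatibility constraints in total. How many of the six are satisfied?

5

Moderate (own payoff 1176 − 91×10.2 = 247.8): to t=0 gives 443 → profitable ✗; to t=16.9 gives 1683 − 91×16.9 = 145.1 → no gain ✓.
Weak (own payoff 443): to t=10.2 gives 1176 − 167×10.2 = -527.4 → no gain ✓; to t=16.9 gives 1683 − 167×16.9 = -1139.3 → no gain ✓.
Strong (own payoff 1683 − 43×16.9 = 956.3): to t=0 gives 443 → no gain ✓; to t=10.2 gives 1176 − 43×10.2 = 737.4 → no gain ✓.
5 of the 6 constraints hold; not an equilibrium.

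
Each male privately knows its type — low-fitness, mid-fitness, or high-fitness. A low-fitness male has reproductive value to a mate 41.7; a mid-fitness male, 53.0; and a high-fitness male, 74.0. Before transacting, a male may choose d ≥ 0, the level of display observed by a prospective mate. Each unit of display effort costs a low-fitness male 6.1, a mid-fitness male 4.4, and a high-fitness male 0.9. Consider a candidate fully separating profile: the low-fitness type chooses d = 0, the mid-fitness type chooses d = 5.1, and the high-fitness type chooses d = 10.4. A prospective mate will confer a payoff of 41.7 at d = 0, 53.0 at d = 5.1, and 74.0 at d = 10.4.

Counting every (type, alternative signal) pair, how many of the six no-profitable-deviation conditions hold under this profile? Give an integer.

5

Mid-fitness (own payoff 53.0 − 4.4×5.1 = 30.56): to d=0 gives 41.7 → profitable ✗; to d=10.4 gives 74.0 − 4.4×10.4 = 28.24 → no gain ✓.
High-fitness (own payoff 74.0 − 0.9×10.4 = 64.64): to d=0 gives 41.7 → no gain ✓; to d=5.1 gives 53.0 − 0.9×5.1 = 48.41 → no gain ✓.
Low-fitness (own payoff 41.7): to d=5.1 gives 53.0 − 6.1×5.1 = 21.89 → no gain ✓; to d=10.4 gives 74.0 − 6.1×10.4 = 10.56 → no gain ✓.
5 of the 6 constraints hold; not an equilibrium.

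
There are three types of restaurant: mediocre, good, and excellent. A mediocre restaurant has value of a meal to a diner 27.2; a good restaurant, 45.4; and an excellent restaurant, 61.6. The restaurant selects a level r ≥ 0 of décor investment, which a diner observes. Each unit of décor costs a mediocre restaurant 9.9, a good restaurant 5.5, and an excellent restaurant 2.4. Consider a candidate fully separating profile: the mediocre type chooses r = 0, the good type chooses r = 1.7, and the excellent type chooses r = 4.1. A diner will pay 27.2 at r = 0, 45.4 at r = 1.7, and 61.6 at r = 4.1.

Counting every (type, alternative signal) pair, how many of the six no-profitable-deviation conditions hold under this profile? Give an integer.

4

Excellent (own payoff 61.6 − 2.4×4.1 = 51.76): to r=0 gives 27.2 → no gain ✓; to r=1.7 gives 45.4 − 2.4×1.7 = 41.32 → no gain ✓.
Mediocre (own payoff 27.2): to r=1.7 gives 45.4 − 9.9×1.7 = 28.57 → profitable ✗; to r=4.1 gives 61.6 − 9.9×4.1 = 21.01 → no gain ✓.
Good (own payoff 45.4 − 5.5×1.7 = 36.05): to r=0 gives 27.2 → no gain ✓; to r=4.1 gives 61.6 − 5.5×4.1 = 39.05 → profitable ✗.
4 of the 6 constraints hold; not an equilibrium.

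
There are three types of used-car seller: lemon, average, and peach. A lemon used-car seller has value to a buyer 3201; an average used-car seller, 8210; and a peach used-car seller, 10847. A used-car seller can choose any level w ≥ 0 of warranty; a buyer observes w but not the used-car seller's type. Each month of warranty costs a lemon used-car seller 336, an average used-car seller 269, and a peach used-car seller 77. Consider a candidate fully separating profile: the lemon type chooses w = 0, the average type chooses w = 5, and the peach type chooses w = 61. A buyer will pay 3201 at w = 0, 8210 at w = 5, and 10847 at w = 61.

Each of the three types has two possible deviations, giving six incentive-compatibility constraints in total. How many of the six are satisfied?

Average (own payoff 8210 − 269×5 = 6865): to w=0 gives 3201 → no gain ✓; to w=61 gives 10847 − 269×61 = -5562 → no gain ✓.
Lemon (own payoff 3201): to w=5 gives 8210 − 336×5 = 6530 → profitable ✗; to w=61 gives 10847 − 336×61 = -9649 → no gain ✓.
Peach (own payoff 10847 − 77×61 = 6150): to w=0 gives 3201 → no gain ✓; to w=5 gives 8210 − 77×5 = 7825 → profitable ✗.
4 of the 6 constraints hold; not an equilibrium.

4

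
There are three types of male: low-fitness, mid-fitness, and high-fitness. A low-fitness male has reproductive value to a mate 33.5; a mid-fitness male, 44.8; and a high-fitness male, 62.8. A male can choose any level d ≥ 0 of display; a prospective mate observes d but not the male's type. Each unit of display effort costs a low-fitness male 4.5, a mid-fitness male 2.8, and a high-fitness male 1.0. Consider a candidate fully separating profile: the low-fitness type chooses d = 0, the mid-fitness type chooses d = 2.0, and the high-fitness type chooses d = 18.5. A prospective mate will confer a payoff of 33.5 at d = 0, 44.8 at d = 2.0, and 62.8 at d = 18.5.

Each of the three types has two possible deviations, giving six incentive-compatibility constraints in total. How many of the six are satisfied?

5

High-fitness (own payoff 62.8 − 1.0×18.5 = 44.3): to d=0 gives 33.5 → no gain ✓; to d=2.0 gives 44.8 − 1.0×2.0 = 42.8 → no gain ✓.
Low-fitness (own payoff 33.5): to d=2.0 gives 44.8 − 4.5×2.0 = 35.8 → profitable ✗; to d=18.5 gives 62.8 − 4.5×18.5 = -20.45 → no gain ✓.
Mid-fitness (own payoff 44.8 − 2.8×2.0 = 39.2): to d=0 gives 33.5 → no gain ✓; to d=18.5 gives 62.8 − 2.8×18.5 = 11 → no gain ✓.
5 of the 6 constraints hold; not an equilibrium.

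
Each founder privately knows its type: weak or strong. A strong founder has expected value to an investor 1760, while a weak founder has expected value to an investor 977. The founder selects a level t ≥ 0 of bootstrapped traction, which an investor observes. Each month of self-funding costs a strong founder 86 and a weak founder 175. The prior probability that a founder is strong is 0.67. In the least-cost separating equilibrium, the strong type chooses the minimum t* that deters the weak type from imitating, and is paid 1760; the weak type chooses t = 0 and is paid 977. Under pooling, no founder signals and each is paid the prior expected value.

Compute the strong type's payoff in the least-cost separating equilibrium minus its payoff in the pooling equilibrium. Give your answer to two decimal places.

-126.40

Least-cost separating signal: t* solves 977 = 1760 − 175·t*, so t* = (1760 − 977)/175 ≈ 4.4743.
Strong type's separating payoff: 1760 − 86 × t* = 1760 − 86 × (1760 − 977)/175 = 1760 − 67338/175 ≈ 1375.2114.
Pooling payoff: 0.67 × 1760 + 0.33 × 977 = 1501.61.
Difference: 1375.2114 − 1501.61 = -126.3986, i.e. -126.40 to two decimal places.
The strong type would prefer the pooling outcome.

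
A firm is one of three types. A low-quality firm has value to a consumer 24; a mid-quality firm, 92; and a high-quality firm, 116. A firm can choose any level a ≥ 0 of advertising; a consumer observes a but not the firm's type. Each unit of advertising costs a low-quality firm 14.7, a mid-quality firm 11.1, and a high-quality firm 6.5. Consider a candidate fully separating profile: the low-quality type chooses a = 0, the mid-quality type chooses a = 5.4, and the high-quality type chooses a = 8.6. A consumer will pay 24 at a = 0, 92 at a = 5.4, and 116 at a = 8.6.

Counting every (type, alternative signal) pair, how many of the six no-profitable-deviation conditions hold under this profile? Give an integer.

6

Mid-quality (own payoff 92 − 11.1×5.4 = 32.06): to a=0 gives 24 → no gain ✓; to a=8.6 gives 116 − 11.1×8.6 = 20.54 → no gain ✓.
High-quality (own payoff 116 − 6.5×8.6 = 60.1): to a=0 gives 24 → no gain ✓; to a=5.4 gives 92 − 6.5×5.4 = 56.9 → no gain ✓.
Low-quality (own payoff 24): to a=5.4 gives 92 − 14.7×5.4 = 12.62 → no gain ✓; to a=8.6 gives 116 − 14.7×8.6 = -10.42 → no gain ✓.
6 of the 6 constraints hold; this profile is a separating equilibrium.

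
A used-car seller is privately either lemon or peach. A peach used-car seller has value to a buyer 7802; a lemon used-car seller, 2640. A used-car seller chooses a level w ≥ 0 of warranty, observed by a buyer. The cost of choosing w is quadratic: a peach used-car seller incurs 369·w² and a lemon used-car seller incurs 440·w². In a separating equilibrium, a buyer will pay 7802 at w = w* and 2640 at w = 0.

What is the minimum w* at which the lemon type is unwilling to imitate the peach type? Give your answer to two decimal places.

3.43

The lemon type at w = 0 receives 2640; imitating at w* yields 7802 − 440·w*².
Indifference: 2640 = 7802 − 440·w*², so w*² = (7802 − 2640) / 440 ≈ 11.7318.
w* = √11.7318 ≈ 3.43.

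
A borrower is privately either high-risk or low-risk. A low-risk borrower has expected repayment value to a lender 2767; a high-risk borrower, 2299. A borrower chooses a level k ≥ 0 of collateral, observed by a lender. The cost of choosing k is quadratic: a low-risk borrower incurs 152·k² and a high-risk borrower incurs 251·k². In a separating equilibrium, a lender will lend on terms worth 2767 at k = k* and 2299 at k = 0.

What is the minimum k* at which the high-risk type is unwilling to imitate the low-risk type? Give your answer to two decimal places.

The high-risk type at k = 0 receives 2299; imitating at k* yields 2767 − 251·k*².
Indifference: 2299 = 2767 − 251·k*², so k*² = (2767 − 2299) / 251 ≈ 1.8645.
k* = √1.8645 ≈ 1.37.

1.37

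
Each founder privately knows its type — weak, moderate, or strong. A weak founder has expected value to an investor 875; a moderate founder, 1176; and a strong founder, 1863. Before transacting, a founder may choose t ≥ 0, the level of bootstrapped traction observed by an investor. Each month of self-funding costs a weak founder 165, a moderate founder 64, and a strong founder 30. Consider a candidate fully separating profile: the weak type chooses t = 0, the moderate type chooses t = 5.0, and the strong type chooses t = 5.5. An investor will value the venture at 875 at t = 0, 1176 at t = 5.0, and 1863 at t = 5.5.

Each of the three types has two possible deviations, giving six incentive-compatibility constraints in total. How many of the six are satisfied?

Moderate (own payoff 1176 − 64×5.0 = 856): to t=0 gives 875 → profitable ✗; to t=5.5 gives 1863 − 64×5.5 = 1511 → profitable ✗.
Weak (own payoff 875): to t=5.0 gives 1176 − 165×5.0 = 351 → no gain ✓; to t=5.5 gives 1863 − 165×5.5 = 955.5 → profitable ✗.
Strong (own payoff 1863 − 30×5.5 = 1698): to t=0 gives 875 → no gain ✓; to t=5.0 gives 1176 − 30×5.0 = 1026 → no gain ✓.
3 of the 6 constraints hold; not an equilibrium.

3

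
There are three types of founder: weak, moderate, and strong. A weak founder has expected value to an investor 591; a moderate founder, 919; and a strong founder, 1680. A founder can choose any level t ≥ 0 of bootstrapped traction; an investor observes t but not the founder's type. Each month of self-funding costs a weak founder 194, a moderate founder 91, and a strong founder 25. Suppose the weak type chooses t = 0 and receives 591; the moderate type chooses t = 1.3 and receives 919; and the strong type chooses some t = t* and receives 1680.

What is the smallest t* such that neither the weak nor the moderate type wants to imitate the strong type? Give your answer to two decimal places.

9.66

Moderate type (on-path payoff 919 − 91×1.3 = 800.7) won't mimic when 800.7 ≥ 1680 − 91·t*, i.e. t* ≥ 9.66.
Weak type (on-path payoff 591) won't mimic when 591 ≥ 1680 − 194·t*, i.e. t* ≥ 5.61.
Both must hold, so t* = max(5.61, 9.66) = 9.66. The moderate type's constraint binds.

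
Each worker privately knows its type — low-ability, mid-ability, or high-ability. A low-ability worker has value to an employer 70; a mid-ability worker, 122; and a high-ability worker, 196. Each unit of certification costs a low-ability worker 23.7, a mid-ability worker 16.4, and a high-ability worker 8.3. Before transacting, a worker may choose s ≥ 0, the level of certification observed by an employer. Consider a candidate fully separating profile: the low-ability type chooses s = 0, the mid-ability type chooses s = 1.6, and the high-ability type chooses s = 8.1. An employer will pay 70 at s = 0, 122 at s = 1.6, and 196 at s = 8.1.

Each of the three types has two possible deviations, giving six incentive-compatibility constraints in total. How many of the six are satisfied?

5

Low-ability (own payoff 70): to s=1.6 gives 122 − 23.7×1.6 = 84.08 → profitable ✗; to s=8.1 gives 196 − 23.7×8.1 = 4.03 → no gain ✓.
Mid-ability (own payoff 122 − 16.4×1.6 = 95.76): to s=0 gives 70 → no gain ✓; to s=8.1 gives 196 − 16.4×8.1 = 63.16 → no gain ✓.
High-ability (own payoff 196 − 8.3×8.1 = 128.77): to s=0 gives 70 → no gain ✓; to s=1.6 gives 122 − 8.3×1.6 = 108.72 → no gain ✓.
5 of the 6 constraints hold; not an equilibrium.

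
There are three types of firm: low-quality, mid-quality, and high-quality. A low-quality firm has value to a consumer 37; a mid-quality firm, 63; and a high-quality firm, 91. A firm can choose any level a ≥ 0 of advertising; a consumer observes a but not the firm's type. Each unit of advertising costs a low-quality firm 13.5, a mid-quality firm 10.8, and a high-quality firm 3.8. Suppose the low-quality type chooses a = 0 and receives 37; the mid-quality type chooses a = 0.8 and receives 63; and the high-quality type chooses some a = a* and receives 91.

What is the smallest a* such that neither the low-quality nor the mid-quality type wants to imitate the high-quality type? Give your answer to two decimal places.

4.00

Low-quality type (on-path payoff 37) won't mimic when 37 ≥ 91 − 13.5·a*, i.e. a* ≥ 4.00.
Mid-quality type (on-path payoff 63 − 10.8×0.8 = 54.36) won't mimic when 54.36 ≥ 91 − 10.8·a*, i.e. a* ≥ 3.39.
Both must hold, so a* = max(4.00, 3.39) = 4.00. The low-quality type's constraint binds.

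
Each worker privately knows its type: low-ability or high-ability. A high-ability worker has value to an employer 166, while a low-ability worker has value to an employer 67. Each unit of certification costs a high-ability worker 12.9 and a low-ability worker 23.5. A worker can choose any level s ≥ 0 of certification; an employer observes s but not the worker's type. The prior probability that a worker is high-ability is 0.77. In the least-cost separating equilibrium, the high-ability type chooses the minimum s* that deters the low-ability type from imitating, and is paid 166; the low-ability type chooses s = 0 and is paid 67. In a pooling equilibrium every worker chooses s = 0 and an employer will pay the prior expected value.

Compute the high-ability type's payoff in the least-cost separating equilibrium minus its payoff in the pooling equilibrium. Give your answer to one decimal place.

Least-cost separating signal: s* solves 67 = 166 − 23.5·s*, so s* = (166 − 67)/23.5 ≈ 4.2128.
High-ability type's separating payoff: 166 − 12.9 × s* = 166 − 12.9 × (166 − 67)/23.5 = 166 − 1277.1/23.5 ≈ 111.655.
Pooling payoff: 0.77 × 166 + 0.23 × 67 = 143.23.
Difference: 111.655 − 143.23 = -31.575, i.e. -31.6 to one decimal place.
The high-ability type would prefer the pooling outcome.

-31.6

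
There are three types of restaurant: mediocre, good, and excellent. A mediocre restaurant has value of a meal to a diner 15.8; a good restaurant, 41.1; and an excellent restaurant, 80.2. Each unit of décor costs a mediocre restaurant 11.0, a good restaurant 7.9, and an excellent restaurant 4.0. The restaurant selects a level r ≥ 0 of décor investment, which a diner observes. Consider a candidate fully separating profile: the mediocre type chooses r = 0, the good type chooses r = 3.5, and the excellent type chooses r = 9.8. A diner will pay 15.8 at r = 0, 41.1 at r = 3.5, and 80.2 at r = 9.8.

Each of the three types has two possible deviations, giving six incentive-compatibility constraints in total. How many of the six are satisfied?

5

Good (own payoff 41.1 − 7.9×3.5 = 13.45): to r=0 gives 15.8 → profitable ✗; to r=9.8 gives 80.2 − 7.9×9.8 = 2.78 → no gain ✓.
Mediocre (own payoff 15.8): to r=3.5 gives 41.1 − 11.0×3.5 = 2.6 → no gain ✓; to r=9.8 gives 80.2 − 11.0×9.8 = -27.6 → no gain ✓.
Excellent (own payoff 80.2 − 4.0×9.8 = 41): to r=0 gives 15.8 → no gain ✓; to r=3.5 gives 41.1 − 4.0×3.5 = 27.1 → no gain ✓.
5 of the 6 constraints hold; not an equilibrium.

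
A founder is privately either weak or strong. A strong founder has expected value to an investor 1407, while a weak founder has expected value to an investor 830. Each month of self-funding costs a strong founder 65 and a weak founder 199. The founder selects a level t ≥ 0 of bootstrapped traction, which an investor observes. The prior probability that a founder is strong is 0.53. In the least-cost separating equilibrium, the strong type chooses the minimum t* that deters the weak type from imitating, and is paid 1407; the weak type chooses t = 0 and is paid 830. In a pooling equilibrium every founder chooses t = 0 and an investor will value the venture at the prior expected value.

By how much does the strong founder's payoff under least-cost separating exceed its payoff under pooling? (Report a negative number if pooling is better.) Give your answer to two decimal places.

Least-cost separating signal: t* solves 830 = 1407 − 199·t*, so t* = (1407 − 830)/199 ≈ 2.8995.
Strong type's separating payoff: 1407 − 65 × t* = 1407 − 65 × (1407 − 830)/199 = 1407 − 37505/199 ≈ 1218.5327.
Pooling payoff: 0.53 × 1407 + 0.47 × 830 = 1135.81.
Difference: 1218.5327 − 1135.81 = 82.7227, i.e. 82.72 to two decimal places.
The strong type prefers to separate.

82.72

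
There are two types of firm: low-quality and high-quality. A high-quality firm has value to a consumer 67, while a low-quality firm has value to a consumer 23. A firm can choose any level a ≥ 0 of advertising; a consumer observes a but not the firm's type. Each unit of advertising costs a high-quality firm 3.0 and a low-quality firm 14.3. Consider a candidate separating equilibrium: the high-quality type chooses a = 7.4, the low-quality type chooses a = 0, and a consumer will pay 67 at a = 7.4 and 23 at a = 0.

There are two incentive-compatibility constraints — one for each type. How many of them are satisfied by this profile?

High-quality type: signal → 67 − 3.0 × 7.4 = 44.8; deviate to 0 → 23. IC holds (44.8 ≥ 23).
Low-quality type: stay at 0 → 23; mimic → 67 − 14.3 × 7.4 = -38.82. IC holds (23 ≥ -38.82).
2 of 2 constraints hold, so this is a separating equilibrium.

2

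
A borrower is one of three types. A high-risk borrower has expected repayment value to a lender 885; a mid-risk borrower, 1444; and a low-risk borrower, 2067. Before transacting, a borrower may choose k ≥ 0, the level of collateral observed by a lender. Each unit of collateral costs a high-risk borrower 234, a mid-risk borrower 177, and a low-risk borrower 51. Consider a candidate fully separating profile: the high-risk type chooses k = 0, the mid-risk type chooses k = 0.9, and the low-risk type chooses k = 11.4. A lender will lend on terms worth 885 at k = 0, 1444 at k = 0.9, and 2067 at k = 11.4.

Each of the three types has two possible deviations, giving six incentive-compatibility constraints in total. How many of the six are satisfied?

5

Mid-risk (own payoff 1444 − 177×0.9 = 1284.7): to k=0 gives 885 → no gain ✓; to k=11.4 gives 2067 − 177×11.4 = 49.2 → no gain ✓.
Low-risk (own payoff 2067 − 51×11.4 = 1485.6): to k=0 gives 885 → no gain ✓; to k=0.9 gives 1444 − 51×0.9 = 1398.1 → no gain ✓.
High-risk (own payoff 885): to k=0.9 gives 1444 − 234×0.9 = 1233.4 → profitable ✗; to k=11.4 gives 2067 − 234×11.4 = -600.6 → no gain ✓.
5 of the 6 constraints hold; not an equilibrium.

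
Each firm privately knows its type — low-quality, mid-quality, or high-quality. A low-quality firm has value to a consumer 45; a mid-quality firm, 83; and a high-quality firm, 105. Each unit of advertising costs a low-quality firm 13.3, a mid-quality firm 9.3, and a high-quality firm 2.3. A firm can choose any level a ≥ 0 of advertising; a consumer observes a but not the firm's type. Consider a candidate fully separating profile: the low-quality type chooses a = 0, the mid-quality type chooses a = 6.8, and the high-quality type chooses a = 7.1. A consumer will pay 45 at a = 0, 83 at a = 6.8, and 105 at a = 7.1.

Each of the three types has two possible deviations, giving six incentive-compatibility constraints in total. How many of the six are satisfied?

4

High-quality (own payoff 105 − 2.3×7.1 = 88.67): to a=0 gives 45 → no gain ✓; to a=6.8 gives 83 − 2.3×6.8 = 67.36 → no gain ✓.
Mid-quality (own payoff 83 − 9.3×6.8 = 19.76): to a=0 gives 45 → profitable ✗; to a=7.1 gives 105 − 9.3×7.1 = 38.97 → profitable ✗.
Low-quality (own payoff 45): to a=6.8 gives 83 − 13.3×6.8 = -7.44 → no gain ✓; to a=7.1 gives 105 − 13.3×7.1 = 10.57 → no gain ✓.
4 of the 6 constraints hold; not an equilibrium.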